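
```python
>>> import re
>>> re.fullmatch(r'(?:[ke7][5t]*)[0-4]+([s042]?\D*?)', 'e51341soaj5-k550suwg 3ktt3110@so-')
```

None

This matches one of [ke7], then zero or more of one of [5t] (non-capturing group); then one or more of a character in [0-4]; then optionally one of [s042], then zero or more of a non-digit (lazy) (captured).
`fullmatch` succeeds only if the pattern covers the string from start to end.
Here there's no way to consume every character, so the call returns None.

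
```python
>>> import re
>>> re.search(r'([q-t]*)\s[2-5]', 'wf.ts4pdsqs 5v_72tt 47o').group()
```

'sqs 5'

Pattern: zero or more of a character in [q-t] (captured); then whitespace, then a character in [2-5].
`re.search` scans for the first position where the pattern succeeds.
The match spans [8:13] → 'sqs 5'.
Captured: group 1 = 'sqs'.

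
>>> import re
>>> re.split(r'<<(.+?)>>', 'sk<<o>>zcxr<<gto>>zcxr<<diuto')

Matches to split on: at [2:7] → '<<o>>'; at [11:18] → '<<gto>>'.
The group in the pattern means `split` returns the separators' captures alongside the pieces.

['sk', 'o', 'zcxr', 'gto', 'zcxr<<diuto']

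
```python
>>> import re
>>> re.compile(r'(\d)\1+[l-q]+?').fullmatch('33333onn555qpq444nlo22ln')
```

`re.fullmatch` requires the pattern to consume the entire string.
Here there's no way to consume every character, so the call returns None.

None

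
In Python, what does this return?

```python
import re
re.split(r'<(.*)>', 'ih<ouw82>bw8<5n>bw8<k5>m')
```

With a capturing group present, the delimiter's captured portion is kept in the result list.

['ih', 'ouw82>bw8<5n>bw8<k5', 'm']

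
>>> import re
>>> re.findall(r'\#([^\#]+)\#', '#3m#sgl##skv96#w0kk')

['3m', 'skv96']

Matches: at [0:4] match '#3m#', group 1 = '3m'; at [8:15] match '#skv96#', group 1 = 'skv96'.
`findall` collects group 1 from each match (2 total).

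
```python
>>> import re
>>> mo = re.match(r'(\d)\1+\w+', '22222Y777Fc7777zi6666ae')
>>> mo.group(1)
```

'2'

The match spans [0:23] → '22222Y777Fc7777zi6666ae'.
Captured: group 1 = '2'.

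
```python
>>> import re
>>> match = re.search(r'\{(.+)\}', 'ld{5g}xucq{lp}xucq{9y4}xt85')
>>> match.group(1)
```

Unlike `match`, `search` isn't anchored — it looks for the pattern anywhere in the string.
The match spans [2:23] → '{5g}xucq{lp}xucq{9y4}'.
Captured: group 1 = '5g}xucq{lp}xucq{9y4'.

'5g}xucq{lp}xucq{9y4'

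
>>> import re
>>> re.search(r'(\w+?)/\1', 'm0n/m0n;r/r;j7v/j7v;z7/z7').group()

'm0n/m0n'

The backreference `\1` re-matches whatever the first group consumed, character for character.
`search` walks the string left to right and returns the first match it finds.
The match spans [0:7] → 'm0n/m0n'.
Captured: group 1 = 'm0n'.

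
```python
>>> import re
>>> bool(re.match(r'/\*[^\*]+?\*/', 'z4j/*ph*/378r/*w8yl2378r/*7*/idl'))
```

False

`re.match` won't scan ahead — the pattern has to work from the very first character.
Here position 0 doesn't satisfy it, so the call returns None, and `bool(None)` is False.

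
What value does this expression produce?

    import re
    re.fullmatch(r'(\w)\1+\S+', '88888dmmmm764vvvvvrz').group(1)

The backreference `\1` re-matches whatever the first group consumed, character for character.
`re.fullmatch` is like wrapping the pattern in `^…$` (in single-line mode).
The match spans [0:20] → '88888dmmmm764vvvvvrz'.
Captured: group 1 = '8'.

'8'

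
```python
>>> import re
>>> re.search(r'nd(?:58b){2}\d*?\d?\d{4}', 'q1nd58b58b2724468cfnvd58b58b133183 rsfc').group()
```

'nd58b58b27244'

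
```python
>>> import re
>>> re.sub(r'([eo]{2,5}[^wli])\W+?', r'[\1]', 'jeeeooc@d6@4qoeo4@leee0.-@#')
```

Pattern: 2 to 5 of one of [eo], then any character except [wli] (captured); then one or more of a non-word character (lazy).
With the lazy modifier that quantifier settles for the fewest repetitions that let the rest of the pattern succeed (the atoms after it are unaffected and can still be greedy).
Matches: at [1:8] → 'eeeooc@'; at [13:18] → 'oeo4@'; at [19:24] → 'eee0.'.
`\1` in the replacement pulls in group 1's text for each match.

'j[eeeooc]d6@4q[oeo4]l[eee0]-@#'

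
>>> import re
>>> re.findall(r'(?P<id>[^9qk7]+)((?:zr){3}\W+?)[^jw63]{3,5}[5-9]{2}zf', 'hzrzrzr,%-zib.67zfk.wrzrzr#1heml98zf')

[('h', 'zrzrzr,%')]

This matches one or more of any character except [9qk7] (captured as 'id'); then the literal 'zr' repeated 3 times, then one or more of a non-word character (lazy) (captured); then 3 to 5 of any character except [jw63], then exactly 2 of a character in [5-9], then the literal 'zf'.
Scanning left to right: at [0:18] match 'hzrzrzr,%-zib.67zf', groups = ('h', 'zrzrzr,%').
With 2 capturing groups, `findall` returns a 2-tuple per match.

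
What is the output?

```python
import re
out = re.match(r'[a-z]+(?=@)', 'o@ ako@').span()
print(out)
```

(0, 1)

The lookaround is zero-width — it requires the adjacent text to match without consuming it, so the asserted text isn't part of the match.
`re.match` only tries the pattern at the start of the string.
The match spans [0:1] → 'o'.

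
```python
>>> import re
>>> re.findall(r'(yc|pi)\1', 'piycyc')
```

['yc']

After group 1 captures some text, `\1` only succeeds where that same text appears again.
Because there's exactly one group, `findall` drops the full match and keeps group 1 from the one hit.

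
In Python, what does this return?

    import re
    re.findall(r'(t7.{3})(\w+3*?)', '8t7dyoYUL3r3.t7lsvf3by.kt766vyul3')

Pattern: the literal 't7', then exactly 3 of any character (captured); then one or more of a word character, then zero or more of the literal '3' (lazy) (captured).
Scanning left to right: at [1:12] match 't7dyoYUL3r3', groups = ('t7dyo', 'YUL3r3'); at [13:22] match 't7lsvf3by', groups = ('t7lsv', 'f3by'); at [24:33] match 't766vyul3', groups = ('t766v', 'yul3').
Multiple groups make `findall` return tuples — one 2-tuple for each match.

[('t7dyo', 'YUL3r3'), ('t7lsv', 'f3by'), ('t766v', 'yul3')]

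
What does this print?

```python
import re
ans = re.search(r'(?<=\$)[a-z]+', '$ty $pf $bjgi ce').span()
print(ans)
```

(1, 3)

Because the assertion is zero-width, the text it checks is not consumed and won't appear in the result.
`search` walks the string left to right and returns the first match it finds.
The match spans [1:3] → 'ty'.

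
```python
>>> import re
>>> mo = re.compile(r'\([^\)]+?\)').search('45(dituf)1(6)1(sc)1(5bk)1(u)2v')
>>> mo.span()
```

(2, 9)

Unlike `match`, `search` isn't anchored — it looks for the pattern anywhere in the string.
The match spans [2:9] → '(dituf)'.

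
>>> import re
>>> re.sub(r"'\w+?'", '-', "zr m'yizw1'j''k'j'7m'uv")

"zr m-j'-j-uv"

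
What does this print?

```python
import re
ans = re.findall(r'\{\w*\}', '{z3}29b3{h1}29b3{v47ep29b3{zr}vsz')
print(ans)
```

Walking the string: at [0:4] → '{z3}'; at [8:12] → '{h1}'; at [26:30] → '{zr}'.
No capturing groups, so `findall` returns the 3 full match strings.

['{z3}', '{h1}', '{zr}']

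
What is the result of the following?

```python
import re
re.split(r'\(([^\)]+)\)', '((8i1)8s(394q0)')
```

['', '(8i1', '8s', '394q0', '']

The group in the pattern means `split` returns the separators' captures alongside the pieces.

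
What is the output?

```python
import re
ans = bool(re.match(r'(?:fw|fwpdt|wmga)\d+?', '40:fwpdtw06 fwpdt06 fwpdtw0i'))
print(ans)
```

With `match`, the pattern is implicitly anchored at the beginning.
Here the pattern fails at index 0, so the call returns None, and `bool(None)` is False.

False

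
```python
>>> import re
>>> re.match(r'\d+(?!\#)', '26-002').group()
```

'26'

A negative assertion filters positions out without eating any characters.
`match` is anchored at position 0; if the pattern doesn't fit there, it returns None.
The match spans [0:2] → '26'.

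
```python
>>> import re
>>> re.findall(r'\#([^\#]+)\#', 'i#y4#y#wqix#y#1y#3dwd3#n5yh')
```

Walking the string: at [1:5] match '#y4#', group 1 = 'y4'; at [6:12] match '#wqix#', group 1 = 'wqix'; at [13:17] match '#1y#', group 1 = '1y'.
Because there's exactly one group, `findall` drops the full match and keeps group 1 from each hit.

['y4', 'wqix', '1y']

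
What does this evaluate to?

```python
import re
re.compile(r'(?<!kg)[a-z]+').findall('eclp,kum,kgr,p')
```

`(?!…)`/`(?<!…)` only lets a position through if the neighbouring text does NOT match; no characters are consumed.
With no groups in the pattern, `findall` gives back each whole match — 4 here.

['eclp', 'kum', 'kgr', 'p']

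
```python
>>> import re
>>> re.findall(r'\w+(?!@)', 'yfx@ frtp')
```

A negative assertion filters positions out without eating any characters.
No capturing groups, so `findall` returns the 2 full match strings.

['yf', 'frtp']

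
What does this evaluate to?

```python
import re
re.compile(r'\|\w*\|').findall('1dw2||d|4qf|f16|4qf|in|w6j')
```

No capturing groups, so `findall` returns the 3 full match strings.

['||', '|4qf|', '|4qf|']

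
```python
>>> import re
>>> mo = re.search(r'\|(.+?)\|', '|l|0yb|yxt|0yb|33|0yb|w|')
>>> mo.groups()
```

A `+?`/`*?`/`{m,n}?` starts at its minimum and grows only as far as needed for what follows to match.
`search` walks the string left to right and returns the first match it finds.
The match spans [0:3] → '|l|'.
Captured: group 1 = 'l'.

('l',)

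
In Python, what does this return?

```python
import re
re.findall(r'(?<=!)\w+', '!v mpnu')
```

['v']

Because the assertion is zero-width, the text it checks is not consumed and won't appear in the result.
No capturing groups, so `findall` returns the 1 full match string.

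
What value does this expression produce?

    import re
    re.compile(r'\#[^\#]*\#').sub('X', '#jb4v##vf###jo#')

'XXXjo#'

Matches: at [0:6] → '#jb4v#'; at [6:10] → '#vf#'; at [10:12] → '##'.
Each match is replaced by 'X'.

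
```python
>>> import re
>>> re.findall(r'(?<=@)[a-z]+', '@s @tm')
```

The `(?=…)`/`(?<=…)` assertion just peeks at neighbouring text; it doesn't advance the match position.
Scanning left to right: at [1:2] → 's'; at [4:6] → 'tm'.
With no groups in the pattern, `findall` gives back each whole match — 2 here.

['s', 'tm']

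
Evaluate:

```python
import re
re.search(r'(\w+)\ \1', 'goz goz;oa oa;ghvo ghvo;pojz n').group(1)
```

'goz'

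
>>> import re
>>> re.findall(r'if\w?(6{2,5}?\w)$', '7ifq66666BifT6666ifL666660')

['666660']

This matches the literal 'if', then optionally a word character; then 2 to 5 of a literal '6' (lazy), then a word character (captured); then anchored at the end.
Scanning left to right: at [17:26] match 'ifL666660', group 1 = '666660'.
With a single group, `findall` returns only what that group captured — 1 item.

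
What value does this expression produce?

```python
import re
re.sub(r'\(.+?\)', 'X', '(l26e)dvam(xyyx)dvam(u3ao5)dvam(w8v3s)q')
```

A `+?`/`*?`/`{m,n}?` starts at its minimum and grows only as far as needed for what follows to match.
Matches: at [0:6] → '(l26e)'; at [10:16] → '(xyyx)'; at [20:27] → '(u3ao5)'; at [31:38] → '(w8v3s)'.
`sub` substitutes 'X' at each match site.

'XdvamXdvamXdvamXq'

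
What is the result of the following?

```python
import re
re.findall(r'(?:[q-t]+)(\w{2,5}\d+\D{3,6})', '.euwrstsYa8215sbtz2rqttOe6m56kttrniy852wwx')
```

This matches one or more of a character in [q-t] (non-capturing group); then 2 to 5 of a word character, then one or more of a digit, then 3 to 6 of a non-digit (captured).
Scanning left to right: at [4:18] match 'rstsYa8215sbtz', group 1 = 'Ya8215sbtz'; at [19:35] match 'rqttOe6m56kttrni', group 1 = 'Oe6m56kttrni'.
Because there's exactly one group, `findall` drops the full match and keeps group 1 from each hit.

['Ya8215sbtz', 'Oe6m56kttrni']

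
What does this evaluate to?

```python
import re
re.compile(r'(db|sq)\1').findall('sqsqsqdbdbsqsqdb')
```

`\1` has to match the exact text group 1 already captured.
Scanning left to right: at [0:4] match 'sqsq', group 1 = 'sq'; at [6:10] match 'dbdb', group 1 = 'db'; at [10:14] match 'sqsq', group 1 = 'sq'.
One capturing group, so `findall` returns just the captured substring from each match — 3 in all.

['sq', 'db', 'sq']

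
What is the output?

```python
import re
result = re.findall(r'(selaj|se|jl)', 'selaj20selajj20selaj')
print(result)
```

['selaj', 'selaj', 'selaj']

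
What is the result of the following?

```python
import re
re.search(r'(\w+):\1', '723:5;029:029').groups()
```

('029',)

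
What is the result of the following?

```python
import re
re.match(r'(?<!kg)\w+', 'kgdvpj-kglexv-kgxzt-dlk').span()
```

(0, 6)

The negative lookaround is zero-width — it rules out positions where the adjacent text would match, without consuming anything.
`re.match` won't scan ahead — the pattern has to work from the very first character.
The match spans [0:6] → 'kgdvpj'.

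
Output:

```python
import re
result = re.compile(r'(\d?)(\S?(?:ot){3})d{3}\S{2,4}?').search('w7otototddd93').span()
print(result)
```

(1, 13)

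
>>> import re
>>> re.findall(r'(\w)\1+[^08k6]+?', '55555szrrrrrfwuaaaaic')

['5', 'r', 'a']

A backreference is literal: `\1` must see the identical characters the first group matched.
Scanning left to right: at [0:6] match '55555s', group 1 = '5'; at [7:13] match 'rrrrrf', group 1 = 'r'; at [15:20] match 'aaaai', group 1 = 'a'.
`findall` collects group 1 from each match (3 total).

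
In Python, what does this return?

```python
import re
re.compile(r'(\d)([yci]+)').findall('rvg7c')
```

Pattern: a digit (captured); then one or more of one of [yci] (captured).
Scanning left to right: at [3:5] match '7c', groups = ('7', 'c').
`findall` packs the 2 group values into a tuple for every match.

[('7', 'c')]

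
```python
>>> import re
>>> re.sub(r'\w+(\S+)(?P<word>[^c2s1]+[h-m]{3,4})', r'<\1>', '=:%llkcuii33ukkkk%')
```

Pattern: one or more of a word character; then one or more of a non-whitespace character (captured); then one or more of any character except [c2s1], then 3 to 4 of a character in [h-m] (captured as 'word').
`\1` in the replacement pulls in group 1's text for each match.

'=:%<u>%'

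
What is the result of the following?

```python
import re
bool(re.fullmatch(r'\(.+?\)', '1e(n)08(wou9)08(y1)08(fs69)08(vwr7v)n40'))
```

For `fullmatch`, every character of the input must be accounted for by the pattern.
Here the pattern can't cover the whole string, so the call returns None, and `bool(None)` is False.

False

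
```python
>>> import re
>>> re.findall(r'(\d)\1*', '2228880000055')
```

['2', '8', '0', '5']

The backreference `\1` re-matches whatever the first group consumed, character for character.
`findall` collects group 1 from each match (4 total).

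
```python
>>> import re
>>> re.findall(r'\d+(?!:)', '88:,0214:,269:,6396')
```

A negative assertion filters positions out without eating any characters.
Since nothing is captured, `findall` lists the 4 matched substrings directly.

['8', '021', '26', '6396']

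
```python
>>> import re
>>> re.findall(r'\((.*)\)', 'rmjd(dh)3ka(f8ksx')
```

['dh']

Matches: at [4:8] match '(dh)', group 1 = 'dh'.
With a single group, `findall` returns only what that group captured — 1 item.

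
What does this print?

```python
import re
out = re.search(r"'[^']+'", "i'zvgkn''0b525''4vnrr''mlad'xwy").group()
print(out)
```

'zvgkn'

The match spans [1:8] → "'zvgkn'".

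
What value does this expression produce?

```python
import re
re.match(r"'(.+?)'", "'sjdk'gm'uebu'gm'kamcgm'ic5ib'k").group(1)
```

'sjdk'

Lazy quantifiers expand one character at a time until the remainder of the pattern can match.
`re.match` won't scan ahead — the pattern has to work from the very first character.
The match spans [0:6] → "'sjdk'".
Captured: group 1 = 'sjdk'.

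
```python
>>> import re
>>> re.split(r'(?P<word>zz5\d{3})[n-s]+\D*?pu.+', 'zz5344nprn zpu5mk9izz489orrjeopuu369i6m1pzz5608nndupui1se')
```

['', 'zz5344', '']

The pattern matches the literal 'zz5', then exactly 3 of a digit (captured as 'word'); then one or more of a character in [n-s]; then zero or more of a non-digit (lazy); then the literal 'pu', then one or more of any character.
Matches to split on: at [0:57] → 'zz5344nprn zpu5mk9izz489orrjeopuu369i6m1pzz5608nndupui1se'.
With a capturing group present, the delimiter's captured portion is kept in the result list.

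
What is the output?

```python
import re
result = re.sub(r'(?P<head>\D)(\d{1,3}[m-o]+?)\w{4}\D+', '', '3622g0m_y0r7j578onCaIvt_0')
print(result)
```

3622g0m_y0r70

This matches a non-digit (captured as 'head'); then 1 to 3 of a digit, then one or more of a character in [m-o] (lazy) (captured); then exactly 4 of a word character, then one or more of a non-digit.
Every occurrence is swapped for ''.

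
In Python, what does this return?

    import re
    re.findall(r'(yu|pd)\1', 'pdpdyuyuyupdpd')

['pd', 'yu', 'pd']

`\1` has to match the exact text group 1 already captured.
`findall` collects group 1 from each match (3 total).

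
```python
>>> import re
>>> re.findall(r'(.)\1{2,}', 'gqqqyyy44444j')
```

`\1` is not a pattern — it's the concrete string captured by group 1, re-applied verbatim.
`findall` collects group 1 from each match (3 total).

['q', 'y', '4']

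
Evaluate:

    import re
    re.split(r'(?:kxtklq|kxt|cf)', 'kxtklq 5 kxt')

['', ' 5 ', '']

Alternation tries branches left to right and keeps the first one that lets the overall match succeed at that position.
Each match becomes a cut point; 3 segments remain.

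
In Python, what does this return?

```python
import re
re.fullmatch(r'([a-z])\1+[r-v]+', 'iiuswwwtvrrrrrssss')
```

The backreference `\1` re-matches whatever the first group consumed, character for character.
`re.fullmatch` requires the pattern to consume the entire string.
Here the pattern can't cover the whole string, so the call returns None.

None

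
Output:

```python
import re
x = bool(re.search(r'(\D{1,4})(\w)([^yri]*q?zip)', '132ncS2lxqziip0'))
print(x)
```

False

The pattern matches 1 to 4 of a non-digit (captured); then a word character (captured); then zero or more of any character except [yri], then optionally a literal 'q', then the literal 'zip' (captured).
Unlike `match`, `search` isn't anchored — it looks for the pattern anywhere in the string.
Here the pattern never matches, so the call returns None, and `bool(None)` is False.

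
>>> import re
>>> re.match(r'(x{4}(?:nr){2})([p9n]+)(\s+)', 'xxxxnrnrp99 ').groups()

('xxxxnrnr', 'p99', ' ')

The match spans [0:12] → 'xxxxnrnrp99 '.
Captured: group 1 = 'xxxxnrnr', group 2 = 'p99', group 3 = ' '.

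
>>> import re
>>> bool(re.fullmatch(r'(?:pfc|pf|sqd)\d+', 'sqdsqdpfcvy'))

`re.fullmatch` is like wrapping the pattern in `^…$` (in single-line mode).
Here the pattern can't cover the whole string, so the call returns None, and `bool(None)` is False.

False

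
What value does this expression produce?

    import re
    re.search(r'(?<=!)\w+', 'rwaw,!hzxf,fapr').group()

'hzxf'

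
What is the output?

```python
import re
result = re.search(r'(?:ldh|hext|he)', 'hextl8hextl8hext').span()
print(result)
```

(0, 4)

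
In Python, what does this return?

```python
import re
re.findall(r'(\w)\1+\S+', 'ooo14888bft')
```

`\1` has to match the exact text group 1 already captured.
Because there's exactly one group, `findall` drops the full match and keeps group 1 from the one hit.

['o']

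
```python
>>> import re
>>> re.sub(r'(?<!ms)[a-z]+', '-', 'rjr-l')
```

`(?!…)`/`(?<!…)` only lets a position through if the neighbouring text does NOT match; no characters are consumed.
Every occurrence is swapped for '-'.

'---'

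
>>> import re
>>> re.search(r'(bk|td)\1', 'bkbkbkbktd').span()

(0, 4)

`\1` has to match the exact text group 1 already captured.
The match spans [0:4] → 'bkbk'.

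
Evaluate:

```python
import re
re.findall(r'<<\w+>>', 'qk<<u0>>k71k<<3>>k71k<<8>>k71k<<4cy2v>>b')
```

['<<u0>>', '<<3>>', '<<8>>', '<<4cy2v>>']

Since nothing is captured, `findall` lists the 4 matched substrings directly.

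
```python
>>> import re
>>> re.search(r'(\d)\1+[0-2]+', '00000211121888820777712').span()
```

(0, 11)

A backreference is literal: `\1` must see the identical characters the first group matched.
`re.search` tries every starting position until one works.
The match spans [0:11] → '00000211121'.
Captured: group 1 = '0'.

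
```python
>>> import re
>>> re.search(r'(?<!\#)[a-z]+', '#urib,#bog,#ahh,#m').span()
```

(2, 5)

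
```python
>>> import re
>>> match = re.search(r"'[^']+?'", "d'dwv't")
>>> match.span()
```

(1, 6)

Unlike `match`, `search` isn't anchored — it looks for the pattern anywhere in the string.
The match spans [1:6] → "'dwv'".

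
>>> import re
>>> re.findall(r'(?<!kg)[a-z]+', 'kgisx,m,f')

['kgisx', 'm', 'f']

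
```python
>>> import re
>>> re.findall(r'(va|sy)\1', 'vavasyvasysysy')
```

['va', 'sy']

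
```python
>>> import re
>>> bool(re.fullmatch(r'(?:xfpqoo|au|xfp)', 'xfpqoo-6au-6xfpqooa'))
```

For `fullmatch`, every character of the input must be accounted for by the pattern.
Here the string isn't matched end-to-end, so the call returns None, and `bool(None)` is False.

False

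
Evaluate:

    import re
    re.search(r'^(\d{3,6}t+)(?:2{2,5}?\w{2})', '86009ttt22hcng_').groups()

('86009ttt',)

The match spans [0:12] → '86009ttt22hc'.
Captured: group 1 = '86009ttt'.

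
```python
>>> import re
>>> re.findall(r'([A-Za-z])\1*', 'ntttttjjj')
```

['n', 't', 'j']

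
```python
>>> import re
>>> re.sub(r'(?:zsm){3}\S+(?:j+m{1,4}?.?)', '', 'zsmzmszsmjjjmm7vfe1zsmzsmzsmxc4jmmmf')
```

'zsmzmszsmjjjmm7vfe1mf'

This matches the literal 'zsm' repeated 3 times, then one or more of a non-whitespace character; then one or more of the literal 'j', then 1 to 4 of a literal 'm' (lazy), then optionally any character (non-capturing group).
Matches: at [19:34] → 'zsmzsmzsmxc4jmm'.
Each match is replaced by ''.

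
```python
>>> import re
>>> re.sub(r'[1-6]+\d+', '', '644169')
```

''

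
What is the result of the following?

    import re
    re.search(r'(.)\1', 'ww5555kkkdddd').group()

The backreference `\1` re-matches whatever the first group consumed, character for character.
`re.search` scans for the first position where the pattern succeeds.
The match spans [0:2] → 'ww'.
Captured: group 1 = 'w'.

'ww'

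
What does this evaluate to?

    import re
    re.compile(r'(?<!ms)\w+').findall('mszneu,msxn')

['mszneu', 'msxn']

The negative lookaround is zero-width — it rules out positions where the adjacent text would match, without consuming anything.
Matches: at [0:6] → 'mszneu'; at [7:11] → 'msxn'.
`findall` yields the raw match text (2 of them) because the pattern has no groups.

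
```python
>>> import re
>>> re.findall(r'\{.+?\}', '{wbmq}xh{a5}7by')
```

A non-greedy quantifier consumes as few characters as it can — just enough that the remainder of the pattern still matches from where it stops; whatever follows it matches normally.
Walking the string: at [0:6] → '{wbmq}'; at [8:12] → '{a5}'.
No capturing groups, so `findall` returns the 2 full match strings.

['{wbmq}', '{a5}']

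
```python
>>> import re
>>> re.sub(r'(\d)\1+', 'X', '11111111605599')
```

`\1` is not a pattern — it's the concrete string captured by group 1, re-applied verbatim.
Every occurrence is swapped for 'X'.

'X60XX'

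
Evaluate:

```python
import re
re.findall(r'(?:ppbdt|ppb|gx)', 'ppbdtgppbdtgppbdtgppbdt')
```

['ppbdt', 'ppbdt', 'ppbdt', 'ppbdt']

Alternation isn't longest-match — the leftmost alternative that fits at this position is chosen.
Matches: at [0:5] → 'ppbdt'; at [6:11] → 'ppbdt'; at [12:17] → 'ppbdt'; at [18:23] → 'ppbdt'.
No capturing groups, so `findall` returns the 4 full match strings.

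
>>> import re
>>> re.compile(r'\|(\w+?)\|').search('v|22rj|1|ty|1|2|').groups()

('22rj',)

The match spans [1:7] → '|22rj|'.
Captured: group 1 = '22rj'.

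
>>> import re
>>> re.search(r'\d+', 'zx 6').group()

'6'

This matches one or more of a digit.
The match spans [3:4] → '6'.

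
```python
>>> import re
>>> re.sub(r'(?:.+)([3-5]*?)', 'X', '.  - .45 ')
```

This matches one or more of any character (non-capturing group); then zero or more of a character in [3-5] (lazy) (captured).
Matches: at [0:9] → '.  - .45 '.
Each match is replaced by 'X'.

'X'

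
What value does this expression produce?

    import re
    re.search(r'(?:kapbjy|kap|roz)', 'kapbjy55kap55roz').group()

'kapbjy'

Branches in `(...|...)` are attempted left-to-right; the first branch that allows the whole pattern to succeed is taken.
The match spans [0:6] → 'kapbjy'.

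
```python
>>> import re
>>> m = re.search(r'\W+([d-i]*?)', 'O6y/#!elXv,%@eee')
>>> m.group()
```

Pattern: one or more of a non-word character; then zero or more of a character in [d-i] (lazy) (captured).
With the lazy modifier that quantifier settles for the fewest repetitions that let the rest of the pattern succeed (the atoms after it are unaffected and can still be greedy).
`search` walks the string left to right and returns the first match it finds.
The match spans [3:6] → '/#!'.
Captured: group 1 = ''.

'/#!'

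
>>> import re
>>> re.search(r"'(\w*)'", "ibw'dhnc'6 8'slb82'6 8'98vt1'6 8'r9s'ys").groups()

('dhnc',)

`search` walks the string left to right and returns the first match it finds.
The match spans [3:9] → "'dhnc'".
Captured: group 1 = 'dhnc'.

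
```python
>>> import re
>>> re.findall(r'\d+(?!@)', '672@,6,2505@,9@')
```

['67', '6', '250']

The negative lookaround is zero-width — it rules out positions where the adjacent text would match, without consuming anything.
No capturing groups, so `findall` returns the 3 full match strings.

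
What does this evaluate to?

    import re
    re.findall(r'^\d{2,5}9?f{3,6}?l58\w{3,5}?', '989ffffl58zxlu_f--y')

['989ffffl58zxl']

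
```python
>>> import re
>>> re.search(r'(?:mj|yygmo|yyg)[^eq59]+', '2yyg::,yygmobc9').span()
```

`re.search` scans for the first position where the pattern succeeds.
The match spans [1:14] → 'yyg::,yygmobc'.

(1, 14)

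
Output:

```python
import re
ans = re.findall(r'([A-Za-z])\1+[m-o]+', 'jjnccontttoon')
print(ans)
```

['j', 'c', 't']

After group 1 captures some text, `\1` only succeeds where that same text appears again.
`findall` collects group 1 from each match (3 total).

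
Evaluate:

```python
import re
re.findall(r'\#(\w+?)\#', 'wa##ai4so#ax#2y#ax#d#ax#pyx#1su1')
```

Walking the string: at [3:10] match '#ai4so#', group 1 = 'ai4so'; at [12:16] match '#2y#', group 1 = '2y'; at [18:21] match '#d#', group 1 = 'd'; at [23:28] match '#pyx#', group 1 = 'pyx'.
`findall` collects group 1 from each match (4 total).

['ai4so', '2y', 'd', 'pyx']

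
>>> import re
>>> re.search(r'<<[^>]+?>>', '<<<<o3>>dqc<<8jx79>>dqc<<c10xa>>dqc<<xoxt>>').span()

(0, 8)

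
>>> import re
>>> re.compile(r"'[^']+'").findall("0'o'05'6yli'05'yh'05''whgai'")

["'o'", "'6yli'", "'yh'", "'whgai'"]

Scanning left to right: at [1:4] → "'o'"; at [6:12] → "'6yli'"; at [14:18] → "'yh'"; at [21:28] → "'whgai'".
Since nothing is captured, `findall` lists the 4 matched substrings directly.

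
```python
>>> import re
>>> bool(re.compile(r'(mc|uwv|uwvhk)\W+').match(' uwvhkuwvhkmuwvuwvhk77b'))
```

`match` is anchored at position 0; if the pattern doesn't fit there, it returns None.
Here the string doesn't start with a match, so the call returns None, and `bool(None)` is False.

False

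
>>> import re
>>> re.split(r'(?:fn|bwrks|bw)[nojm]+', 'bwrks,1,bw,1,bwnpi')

Matches to split on: at [13:16] → 'bwn'.
`split` removes every match and returns the 2 fragments in between.

['bwrks,1,bw,1,', 'pi']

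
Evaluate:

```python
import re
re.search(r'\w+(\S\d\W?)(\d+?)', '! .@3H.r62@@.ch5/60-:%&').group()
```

The pattern matches one or more of a word character; then a non-whitespace character, then a digit, then optionally a non-word character (captured); then one or more of a digit (lazy) (captured).
`re.search` scans for the first position where the pattern succeeds.
The match spans [13:19] → 'ch5/60'.
Captured: group 1 = '/6', group 2 = '0'.

'ch5/60'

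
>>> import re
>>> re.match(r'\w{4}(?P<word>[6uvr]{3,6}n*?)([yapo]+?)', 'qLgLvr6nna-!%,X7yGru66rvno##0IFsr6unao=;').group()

Pattern: exactly 4 of a word character; then 3 to 6 of one of [6uvr], then zero or more of a literal 'n' (lazy) (captured as 'word'); then one or more of one of [yapo] (lazy) (captured).
`re.match` won't scan ahead — the pattern has to work from the very first character.
The match spans [0:10] → 'qLgLvr6nna'.
Captured: group 1 = 'vr6nn', group 2 = 'a'.

'qLgLvr6nna'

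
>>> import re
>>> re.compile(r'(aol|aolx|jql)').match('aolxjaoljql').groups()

('aol',)

`|` is ordered: at each position the engine commits to the first alternative that works.
`re.match` only tries the pattern at the start of the string.
The match spans [0:3] → 'aol'.
Captured: group 1 = 'aol'.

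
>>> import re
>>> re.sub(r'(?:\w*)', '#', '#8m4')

'####'

This matches zero or more of a word character (non-capturing group).
Matches: at [0:0] → ''; at [1:4] → '8m4'; at [4:4] → ''.
Each match is replaced by '#'.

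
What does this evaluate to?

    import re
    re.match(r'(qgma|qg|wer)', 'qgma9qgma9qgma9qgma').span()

(0, 4)

Alternation tries branches left to right and keeps the first one that lets the overall match succeed at that position.
`re.match` only tries the pattern at the start of the string.
The match spans [0:4] → 'qgma'.
Captured: group 1 = 'qgma'.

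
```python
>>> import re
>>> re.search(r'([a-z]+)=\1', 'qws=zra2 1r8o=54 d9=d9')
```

None

A backreference is literal: `\1` must see the identical characters the first group matched.
Unlike `match`, `search` isn't anchored — it looks for the pattern anywhere in the string.
Here no position works, so the call returns None.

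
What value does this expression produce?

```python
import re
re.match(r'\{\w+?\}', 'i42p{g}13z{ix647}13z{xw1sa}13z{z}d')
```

None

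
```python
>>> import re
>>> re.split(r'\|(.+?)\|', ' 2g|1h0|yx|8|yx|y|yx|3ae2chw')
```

[' 2g', '1h0', 'yx', '8', 'yx', 'y', 'yx|3ae2chw']

With the lazy modifier that quantifier settles for the fewest repetitions that let the rest of the pattern succeed (the atoms after it are unaffected and can still be greedy).
Matches to split on: at [3:8] → '|1h0|'; at [10:13] → '|8|'; at [15:18] → '|y|'.
Because the pattern has a capturing group, `split` also inserts each captured text between the pieces.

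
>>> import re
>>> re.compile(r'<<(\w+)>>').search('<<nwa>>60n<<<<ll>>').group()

`re.search` tries every starting position until one works.
The match spans [0:7] → '<<nwa>>'.
Captured: group 1 = 'nwa'.

'<<nwa>>'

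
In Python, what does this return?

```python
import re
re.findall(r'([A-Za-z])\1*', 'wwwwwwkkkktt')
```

After group 1 captures some text, `\1` only succeeds where that same text appears again.
Walking the string: at [0:6] match 'wwwwww', group 1 = 'w'; at [6:10] match 'kkkk', group 1 = 'k'; at [10:12] match 'tt', group 1 = 't'.
One capturing group, so `findall` returns just the captured substring from each match — 3 in all.

['w', 'k', 't']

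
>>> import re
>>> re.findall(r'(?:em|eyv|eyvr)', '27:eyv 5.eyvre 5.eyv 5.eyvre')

Branches in `(...|...)` are attempted left-to-right; the first branch that allows the whole pattern to succeed is taken.
Scanning left to right: at [3:6] → 'eyv'; at [9:12] → 'eyv'; at [17:20] → 'eyv'; at [23:26] → 'eyv'.
No capturing groups, so `findall` returns the 4 full match strings.

['eyv', 'eyv', 'eyv', 'eyv']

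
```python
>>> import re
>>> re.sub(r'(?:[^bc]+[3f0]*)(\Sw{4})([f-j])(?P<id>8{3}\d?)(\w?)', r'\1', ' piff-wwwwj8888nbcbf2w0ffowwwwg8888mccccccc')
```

'-wwwwbcbowwwwccccccc'

Pattern: one or more of any character except [bc], then zero or more of one of [3f0] (non-capturing group); then a non-whitespace character, then exactly 4 of the literal 'w' (captured); then a character in [f-j] (captured); then exactly 3 of a literal '8', then optionally a digit (captured as 'id'); then optionally a word character (captured).
The replacement refers to a captured group, so each match is rewritten using its own captured text.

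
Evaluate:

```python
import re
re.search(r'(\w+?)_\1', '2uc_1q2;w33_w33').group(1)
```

'w33'

The match spans [8:15] → 'w33_w33'.
Captured: group 1 = 'w33'.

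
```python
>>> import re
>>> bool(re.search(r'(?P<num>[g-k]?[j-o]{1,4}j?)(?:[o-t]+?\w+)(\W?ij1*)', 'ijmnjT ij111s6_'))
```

False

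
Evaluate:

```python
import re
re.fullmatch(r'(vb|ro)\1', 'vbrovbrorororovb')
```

For `fullmatch`, every character of the input must be accounted for by the pattern.
Here there's no way to consume every character, so the call returns None.

None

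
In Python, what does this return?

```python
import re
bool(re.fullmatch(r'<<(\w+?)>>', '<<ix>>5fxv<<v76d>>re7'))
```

`re.fullmatch` requires the pattern to consume the entire string.
Here there's no way to consume every character, so the call returns None, and `bool(None)` is False.

False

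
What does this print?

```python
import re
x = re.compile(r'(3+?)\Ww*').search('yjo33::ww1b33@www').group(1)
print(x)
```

33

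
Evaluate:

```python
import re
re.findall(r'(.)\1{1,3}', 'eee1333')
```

`\1` is not a pattern — it's the concrete string captured by group 1, re-applied verbatim.
One capturing group, so `findall` returns just the captured substring from each match — 2 in all.

['e', '3']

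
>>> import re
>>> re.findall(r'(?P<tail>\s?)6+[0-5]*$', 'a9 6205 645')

Pattern: optionally whitespace (captured as 'tail'); then one or more of a literal '6', then zero or more of a character in [0-5]; then anchored at the end.
Scanning left to right: at [7:11] match ' 645', group 1 = ' '.
Because there's exactly one group, `findall` drops the full match and keeps group 1 from the one hit.

[' ']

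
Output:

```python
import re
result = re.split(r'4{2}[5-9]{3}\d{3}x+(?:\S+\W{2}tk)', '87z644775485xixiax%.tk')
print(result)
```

['87z6', '']

Pattern: exactly 2 of the literal '4', then exactly 3 of a character in [5-9], then exactly 3 of a digit; then one or more of a literal 'x'; then one or more of a non-whitespace character, then exactly 2 of a non-word character, then the literal 'tk' (non-capturing group).
Each match becomes a cut point; 2 segments remain.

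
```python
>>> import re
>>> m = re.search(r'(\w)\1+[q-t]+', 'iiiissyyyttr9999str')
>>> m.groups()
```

`\1` is not a pattern — it's the concrete string captured by group 1, re-applied verbatim.
`re.search` scans for the first position where the pattern succeeds.
The match spans [0:6] → 'iiiiss'.
Captured: group 1 = 'i'.

('i',)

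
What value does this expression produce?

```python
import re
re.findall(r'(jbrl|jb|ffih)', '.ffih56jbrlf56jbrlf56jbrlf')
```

Branches in `(...|...)` are attempted left-to-right; the first branch that allows the whole pattern to succeed is taken.
Scanning left to right: at [1:5] match 'ffih', group 1 = 'ffih'; at [7:11] match 'jbrl', group 1 = 'jbrl'; at [14:18] match 'jbrl', group 1 = 'jbrl'; at [21:25] match 'jbrl', group 1 = 'jbrl'.
With a single group, `findall` returns only what that group captured — 4 items.

['ffih', 'jbrl', 'jbrl', 'jbrl']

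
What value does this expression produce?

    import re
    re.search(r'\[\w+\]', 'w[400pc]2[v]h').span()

The match spans [1:8] → '[400pc]'.

(1, 8)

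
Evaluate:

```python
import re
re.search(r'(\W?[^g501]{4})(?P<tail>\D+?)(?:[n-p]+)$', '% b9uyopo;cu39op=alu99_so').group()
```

'lu99_so'

This matches optionally a non-word character, then exactly 4 of any character except [g501] (captured); then one or more of a non-digit (lazy) (captured as 'tail'); then one or more of a character in [n-p] (non-capturing group); then anchored at the end.
`re.search` scans for the first position where the pattern succeeds.
The match spans [18:25] → 'lu99_so'.
Captured: group 1 = 'lu99', group 2 = '_s'.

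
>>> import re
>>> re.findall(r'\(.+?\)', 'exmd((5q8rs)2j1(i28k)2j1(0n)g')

A non-greedy quantifier consumes as few characters as it can — just enough that the remainder of the pattern still matches from where it stops; whatever follows it matches normally.
Since nothing is captured, `findall` lists the 3 matched substrings directly.

['((5q8rs)', '(i28k)', '(0n)']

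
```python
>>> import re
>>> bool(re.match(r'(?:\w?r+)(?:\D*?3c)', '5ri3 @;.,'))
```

Pattern: optionally a word character, then one or more of a literal 'r' (non-capturing group); then zero or more of a non-digit (lazy), then the literal '3c' (non-capturing group).
`match` is anchored at position 0; if the pattern doesn't fit there, it returns None.
Here the string doesn't start with a match, so the call returns None, and `bool(None)` is False.

False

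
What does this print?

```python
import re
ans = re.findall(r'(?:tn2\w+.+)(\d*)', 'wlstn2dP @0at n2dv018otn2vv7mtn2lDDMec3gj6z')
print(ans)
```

The pattern matches the literal 'tn2', then one or more of a word character, then one or more of any character (non-capturing group); then zero or more of a digit (captured).
Walking the string: at [3:43] match 'tn2dP @0at n2dv018otn2vv7mtn2lDDMec3gj6z', group 1 = ''.
One capturing group, so `findall` returns just the captured substring from the one match — 1 in all.

['']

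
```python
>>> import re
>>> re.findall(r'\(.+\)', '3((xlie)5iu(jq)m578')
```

`findall` yields the raw match text (1 of them) because the pattern has no groups.

['((xlie)5iu(jq)']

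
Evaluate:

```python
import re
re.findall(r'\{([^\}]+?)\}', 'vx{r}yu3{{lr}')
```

With a single group, `findall` returns only what that group captured — 2 items.

['r', '{lr']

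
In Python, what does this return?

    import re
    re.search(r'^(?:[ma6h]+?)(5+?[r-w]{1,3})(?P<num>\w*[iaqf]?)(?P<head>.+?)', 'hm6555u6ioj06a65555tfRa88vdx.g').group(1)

'555u'

Pattern: anchored at the start of the string; then one or more of one of [ma6h] (lazy) (non-capturing group); then one or more of the literal '5' (lazy), then 1 to 3 of a character in [r-w] (captured); then zero or more of a word character, then optionally one of [iaqf] (captured as 'num'); then one or more of any character (lazy) (captured as 'head').
The `?` after the quantifier makes it lazy — it takes as little as possible before letting the rest of the pattern try.
`re.search` tries every starting position until one works.
The match spans [0:29] → 'hm6555u6ioj06a65555tfRa88vdx.'.
Captured: group 1 = '555u', group 2 = '6ioj06a65555tfRa88vdx', group 3 = '.'.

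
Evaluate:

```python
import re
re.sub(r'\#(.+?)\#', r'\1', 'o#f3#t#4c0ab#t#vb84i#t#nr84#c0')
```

A non-greedy quantifier consumes as few characters as it can — just enough that the remainder of the pattern still matches from where it stops; whatever follows it matches normally.
Each match is replaced using the text its own group 1 captured.

'of3t4c0abtvb84itnr84c0'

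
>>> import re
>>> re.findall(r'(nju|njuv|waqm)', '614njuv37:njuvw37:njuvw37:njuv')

['nju', 'nju', 'nju', 'nju']

Alternation isn't longest-match — the leftmost alternative that fits at this position is chosen.
One capturing group, so `findall` returns just the captured substring from each match — 4 in all.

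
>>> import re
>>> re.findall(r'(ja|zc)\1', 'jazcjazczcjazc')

The backreference `\1` re-matches whatever the first group consumed, character for character.
Scanning left to right: at [6:10] match 'zczc', group 1 = 'zc'.
One capturing group, so `findall` returns just the captured substring from the one match — 1 in all.

['zc']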